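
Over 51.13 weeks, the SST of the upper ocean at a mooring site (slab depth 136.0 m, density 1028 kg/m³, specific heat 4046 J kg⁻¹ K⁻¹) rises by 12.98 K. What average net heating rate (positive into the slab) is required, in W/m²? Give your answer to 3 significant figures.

Areal heat capacity C = ρ c_p D = 1028 × 4046 × 136.0 = 5.66×10^8 J m⁻² K⁻¹.
Required heat per unit area: Q = C ΔT = 5.66×10^8 × 12.98 = 7.34×10^9 J/m².
Flux F = Q / Δt = 7.34×10^9 / 3.09×10^7 s = 237 W/m².

237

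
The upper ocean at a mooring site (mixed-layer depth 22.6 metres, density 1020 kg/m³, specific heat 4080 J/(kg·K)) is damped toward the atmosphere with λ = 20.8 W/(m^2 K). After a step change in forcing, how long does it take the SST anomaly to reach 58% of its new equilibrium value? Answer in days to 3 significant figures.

45.4 days

Areal heat capacity C = ρ c_p D = 1020 × 4080 × 22.6 = 9.41×10^7 J/(m^2 K).
τ = C / λ = 9.41×10^7 / 20.8 = 4.52×10^6 s.
Fraction reached: 1 − e^(−t/τ) = 0.58 ⇒ t = −τ ln(1 − 0.58) = τ × 0.868.
t = 3.92×10^6 s = 45.4 days.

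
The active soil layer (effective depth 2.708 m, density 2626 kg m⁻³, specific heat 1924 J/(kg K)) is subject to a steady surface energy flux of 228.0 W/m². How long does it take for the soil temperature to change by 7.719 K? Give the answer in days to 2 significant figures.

5.4 days

Areal heat capacity C = ρ c_p D = 2626 × 1924 × 2.708 = 1.37×10^7 J/(m^2 K).
Time required: Δt = C ΔT / F = 1.37×10^7 × 7.719 / 228.0 = 4.63×10^5 s.
In days: 4.63×10^5 s / (86400 s/day) = 5.36 days.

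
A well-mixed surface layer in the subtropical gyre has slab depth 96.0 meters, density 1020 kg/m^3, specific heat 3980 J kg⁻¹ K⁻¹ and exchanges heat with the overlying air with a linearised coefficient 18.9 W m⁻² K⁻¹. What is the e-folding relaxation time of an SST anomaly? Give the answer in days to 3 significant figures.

Areal heat capacity C = ρ c_p D = 1020 × 3980 × 96.0 = 3.90×10^8 J m⁻² K⁻¹.
Relaxation time τ = C / λ = 3.90×10^8 / 18.9 = 2.06×10^7 s.
In days: 2.06×10^7 s / (86400 s/day) = 239 days.

239 days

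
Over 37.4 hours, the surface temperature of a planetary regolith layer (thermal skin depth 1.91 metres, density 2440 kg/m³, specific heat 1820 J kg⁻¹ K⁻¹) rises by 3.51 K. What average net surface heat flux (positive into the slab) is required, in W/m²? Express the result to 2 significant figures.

220

Areal heat capacity C = ρ c_p D = 2440 × 1820 × 1.91 = 8.48×10^6 J/(m^2 K).
Required heat per unit area: Q = C ΔT = 8.48×10^6 × 3.51 = 2.98×10^7 J/m².
Flux F = Q / Δt = 2.98×10^7 / 1.35×10^5 s = 221 W/m².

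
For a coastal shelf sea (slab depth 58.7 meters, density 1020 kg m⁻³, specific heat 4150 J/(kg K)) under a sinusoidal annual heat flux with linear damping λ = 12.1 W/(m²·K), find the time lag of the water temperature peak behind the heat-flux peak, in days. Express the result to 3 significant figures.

77.3 days

Areal heat capacity C = ρ c_p D = 1020 × 4150 × 58.7 = 2.48×10^8 J/(m^2 K).
ω = 2π / 3.15×10^7 s = 1.99×10^-7 s⁻¹.
Phase lag φ = arctan(Cω/λ) = arctan(49.5/12.1) = 1.33 rad.
Time lag = φ / ω = 1.33 / 1.99×10^-7 = 6.68×10^6 s = 77.3 days.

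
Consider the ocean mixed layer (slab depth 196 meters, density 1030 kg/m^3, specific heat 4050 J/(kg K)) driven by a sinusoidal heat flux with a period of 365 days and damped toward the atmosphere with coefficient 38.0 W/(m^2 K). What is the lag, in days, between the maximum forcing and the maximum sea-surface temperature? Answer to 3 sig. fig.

Areal heat capacity C = ρ c_p D = 1030 × 4050 × 196 = 8.18×10^8 J/(m^2 K).
ω = 2π / 3.15×10^7 s = 1.99×10^-7 s⁻¹.
Phase lag φ = arctan(Cω/λ) = arctan(163/38.0) = 1.34 rad.
Time lag = φ / ω = 1.34 / 1.99×10^-7 = 6.73×10^6 s = 77.9 days.

77.9 days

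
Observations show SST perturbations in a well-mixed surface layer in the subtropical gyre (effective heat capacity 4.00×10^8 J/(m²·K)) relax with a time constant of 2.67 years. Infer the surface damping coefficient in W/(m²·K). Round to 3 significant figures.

Areal heat capacity C = 4.00×10^8 J/(m²·K) (given).
τ = 2.67 years = 8.43×10^7 s.
λ = C / τ = 4.00×10^8 / 8.43×10^7 = 4.75 W/(m²·K).

4.75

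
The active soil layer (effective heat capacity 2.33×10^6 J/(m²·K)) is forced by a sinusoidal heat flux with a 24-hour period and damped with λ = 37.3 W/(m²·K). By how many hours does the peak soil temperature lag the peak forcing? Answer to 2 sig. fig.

Areal heat capacity C = 2.33×10^6 J/(m²·K) (given).
ω = 2π / 86400 s = 7.27×10^-5 s⁻¹.
Phase lag φ = arctan(Cω/λ) = arctan(169/37.3) = 1.35 rad.
Time lag = φ / ω = 1.35 / 7.27×10^-5 = 18600 s = 5.17 hours.

5.2 hours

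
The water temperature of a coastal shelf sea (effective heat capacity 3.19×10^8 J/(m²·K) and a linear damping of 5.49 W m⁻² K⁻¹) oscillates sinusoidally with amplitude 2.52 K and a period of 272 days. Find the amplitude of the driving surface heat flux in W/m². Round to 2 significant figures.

220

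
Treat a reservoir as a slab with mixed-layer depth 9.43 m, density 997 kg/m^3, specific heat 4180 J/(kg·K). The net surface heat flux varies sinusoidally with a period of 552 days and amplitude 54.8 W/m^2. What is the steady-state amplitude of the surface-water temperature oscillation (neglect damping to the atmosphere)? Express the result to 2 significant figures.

11 K

Areal heat capacity C = ρ c_p D = 997 × 4180 × 9.43 = 3.93×10^7 J m⁻² K⁻¹.
Angular frequency ω = 2π / T = 2π / 4.77×10^7 s = 1.32×10^-7 s⁻¹.
Cω = 3.93×10^7 × 1.32×10^-7 = 5.18 W/(m²·K).
Amplitude A = F₀ / (Cω) = 54.8 / 5.18 = 10.6 K.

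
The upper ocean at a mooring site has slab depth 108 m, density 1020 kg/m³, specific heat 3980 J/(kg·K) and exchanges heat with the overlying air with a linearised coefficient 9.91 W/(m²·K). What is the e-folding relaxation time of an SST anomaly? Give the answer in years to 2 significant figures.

Areal heat capacity C = ρ c_p D = 1020 × 3980 × 108 = 4.38×10^8 J/(m^2 K).
Relaxation time τ = C / λ = 4.38×10^8 / 9.91 = 4.42×10^7 s.
In years: 4.42×10^7 s / (3.156×10^7 s/year) = 1.40 years.

1.4 years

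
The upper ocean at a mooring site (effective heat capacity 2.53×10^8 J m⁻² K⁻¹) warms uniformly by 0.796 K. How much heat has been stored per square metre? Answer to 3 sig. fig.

Areal heat capacity C = 2.53×10^8 J m⁻² K⁻¹ (given).
ΔQ = C ΔT = 2.53×10^8 × 0.796 = 2.01×10^8 J/m².

2.01×10^8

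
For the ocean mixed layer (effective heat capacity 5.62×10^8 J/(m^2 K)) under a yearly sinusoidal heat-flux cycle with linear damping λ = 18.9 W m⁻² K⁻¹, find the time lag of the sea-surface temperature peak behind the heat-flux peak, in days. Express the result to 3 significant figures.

81.5 days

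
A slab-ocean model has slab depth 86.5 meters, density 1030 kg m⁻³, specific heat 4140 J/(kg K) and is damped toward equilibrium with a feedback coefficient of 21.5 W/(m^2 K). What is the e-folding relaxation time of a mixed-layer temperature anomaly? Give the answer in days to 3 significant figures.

Areal heat capacity C = ρ c_p D = 1030 × 4140 × 86.5 = 3.69×10^8 J/(m^2 K).
Relaxation time τ = C / λ = 3.69×10^8 / 21.5 = 1.72×10^7 s.
In days: 1.72×10^7 s / (86400 s/day) = 199 days.

199 days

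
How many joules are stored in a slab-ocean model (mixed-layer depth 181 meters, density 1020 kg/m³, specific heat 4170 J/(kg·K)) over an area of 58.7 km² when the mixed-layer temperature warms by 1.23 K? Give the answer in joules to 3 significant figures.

Areal heat capacity C = ρ c_p D = 1020 × 4170 × 181 = 7.70×10^8 J m⁻² K⁻¹.
Heat per unit area: q = C ΔT = 7.70×10^8 × 1.23 = 9.47×10^8 J/m².
Total heat: Q = q × A = 9.47×10^8 × (58.7 × 10⁶ m²) = 5.56×10^16 J.

5.56×10^16 J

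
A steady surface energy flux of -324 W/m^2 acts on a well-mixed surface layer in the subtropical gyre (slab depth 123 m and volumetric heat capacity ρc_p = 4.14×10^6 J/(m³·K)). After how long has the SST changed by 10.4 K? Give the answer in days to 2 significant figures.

190 days

Areal heat capacity C = ρc_p × D = 4.14×10^6 × 123 = 5.09×10^8 J m⁻² K⁻¹.
Time required: Δt = C ΔT / F = 5.09×10^8 × -10.4 / -324 = 1.63×10^7 s.
In days: 1.63×10^7 s / (86400 s/day) = 189 days.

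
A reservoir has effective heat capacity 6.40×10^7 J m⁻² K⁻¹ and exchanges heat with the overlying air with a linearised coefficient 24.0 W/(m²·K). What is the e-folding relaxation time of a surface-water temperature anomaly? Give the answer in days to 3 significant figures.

Areal heat capacity C = 6.40×10^7 J m⁻² K⁻¹ (given).
Relaxation time τ = C / λ = 6.40×10^7 / 24.0 = 2.67×10^6 s.
In days: 2.67×10^6 s / (86400 s/day) = 30.9 days.

30.9 days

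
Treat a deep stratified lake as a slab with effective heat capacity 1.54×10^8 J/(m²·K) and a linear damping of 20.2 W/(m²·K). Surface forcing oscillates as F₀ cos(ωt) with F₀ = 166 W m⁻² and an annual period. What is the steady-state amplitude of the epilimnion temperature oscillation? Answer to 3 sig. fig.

Areal heat capacity C = 1.54×10^8 J/(m²·K) (given).
Angular frequency ω = 2π / T = 2π / 3.15×10^7 s = 1.99×10^-7 s⁻¹.
√((Cω)² + λ²) = √((30.7)² + 20.2²) = 36.7 W/(m²·K).
Amplitude A = F₀ / √((Cω)²+λ²) = 166 / 36.7 = 4.52 K.

4.52 K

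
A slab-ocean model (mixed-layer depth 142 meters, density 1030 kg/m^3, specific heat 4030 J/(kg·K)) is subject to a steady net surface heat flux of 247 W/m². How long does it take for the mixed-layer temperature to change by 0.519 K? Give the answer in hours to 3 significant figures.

Areal heat capacity C = ρ c_p D = 1030 × 4030 × 142 = 5.89×10^8 J/(m^2 K).
Time required: Δt = C ΔT / F = 5.89×10^8 × 0.519 / 247 = 1.24×10^6 s.
In hours: 1.24×10^6 s / (3600 s/hour) = 344 hours.

344 hours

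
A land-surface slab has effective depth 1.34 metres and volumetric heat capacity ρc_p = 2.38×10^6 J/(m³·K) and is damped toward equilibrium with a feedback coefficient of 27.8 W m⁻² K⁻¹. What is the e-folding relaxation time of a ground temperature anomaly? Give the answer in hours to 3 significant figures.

31.9 hours

Areal heat capacity C = ρc_p × D = 2.38×10^6 × 1.34 = 3.19×10^6 J m⁻² K⁻¹.
Relaxation time τ = C / λ = 3.19×10^6 / 27.8 = 1.15×10^5 s.
In hours: 1.15×10^5 s / (3600 s/hour) = 31.9 hours.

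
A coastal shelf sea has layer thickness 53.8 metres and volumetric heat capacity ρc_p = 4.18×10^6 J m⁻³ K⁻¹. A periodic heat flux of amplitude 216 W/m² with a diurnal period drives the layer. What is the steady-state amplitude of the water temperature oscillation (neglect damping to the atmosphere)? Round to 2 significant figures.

Areal heat capacity C = ρc_p × D = 4.18×10^6 × 53.8 = 2.25×10^8 J/(m^2 K).
Angular frequency ω = 2π / T = 2π / 86400 s = 7.27×10^-5 s⁻¹.
Cω = 2.25×10^8 × 7.27×10^-5 = 16400 W/(m²·K).
Amplitude A = F₀ / (Cω) = 216 / 16400 = 0.0132 K.

0.013 K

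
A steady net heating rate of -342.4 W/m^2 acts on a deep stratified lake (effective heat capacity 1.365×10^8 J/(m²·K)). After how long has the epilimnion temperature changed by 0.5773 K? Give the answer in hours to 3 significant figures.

63.9 hours

Areal heat capacity C = 1.365×10^8 J/(m²·K) (given).
Time required: Δt = C ΔT / F = 1.36×10^8 × -0.5773 / -342.4 = 2.30×10^5 s.
In hours: 2.30×10^5 s / (3600 s/hour) = 63.9 hours.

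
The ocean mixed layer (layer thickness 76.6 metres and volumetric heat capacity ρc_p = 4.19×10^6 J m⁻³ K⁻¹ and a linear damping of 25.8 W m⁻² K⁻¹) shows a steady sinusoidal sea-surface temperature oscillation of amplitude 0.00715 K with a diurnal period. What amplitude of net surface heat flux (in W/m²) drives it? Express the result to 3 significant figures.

167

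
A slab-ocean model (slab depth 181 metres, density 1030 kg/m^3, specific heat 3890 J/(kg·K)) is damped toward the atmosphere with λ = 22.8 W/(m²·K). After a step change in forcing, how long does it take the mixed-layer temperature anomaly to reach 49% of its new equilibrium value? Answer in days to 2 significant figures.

250 days

Areal heat capacity C = ρ c_p D = 1030 × 3890 × 181 = 7.25×10^8 J m⁻² K⁻¹.
τ = C / λ = 7.25×10^8 / 22.8 = 3.18×10^7 s.
Fraction reached: 1 − e^(−t/τ) = 0.49 ⇒ t = −τ ln(1 − 0.49) = τ × 0.673.
t = 2.14×10^7 s = 248 days.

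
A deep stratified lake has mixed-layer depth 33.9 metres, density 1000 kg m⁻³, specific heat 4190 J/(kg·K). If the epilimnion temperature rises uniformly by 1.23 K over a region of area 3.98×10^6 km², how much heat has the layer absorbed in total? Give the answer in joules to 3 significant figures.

6.95×10^20 J

Areal heat capacity C = ρ c_p D = 1000 × 4190 × 33.9 = 1.42×10^8 J/(m^2 K).
Heat per unit area: q = C ΔT = 1.42×10^8 × 1.23 = 1.75×10^8 J/m².
Total heat: Q = q × A = 1.75×10^8 × (3.98×10^6 × 10⁶ m²) = 6.95×10^20 J.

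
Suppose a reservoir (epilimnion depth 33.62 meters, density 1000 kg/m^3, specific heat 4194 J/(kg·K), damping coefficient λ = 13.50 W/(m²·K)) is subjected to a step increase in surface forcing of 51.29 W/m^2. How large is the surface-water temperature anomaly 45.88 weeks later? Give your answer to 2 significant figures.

Areal heat capacity C = ρ c_p D = 1000 × 4194 × 33.62 = 1.41×10^8 J m⁻² K⁻¹.
τ = C / λ = 1.41×10^8 / 13.50 = 1.04×10^7 s.
Equilibrium anomaly ΔT_eq = F / λ = 51.29 / 13.50 = 3.80 K.
t = 45.88 weeks = 2.77×10^7 s, so t/τ = 2.66.
ΔT(t) = ΔT_eq (1 − e^(−t/τ)) = 3.80 × (1 − e^−2.66) = 3.53 K.

3.5 K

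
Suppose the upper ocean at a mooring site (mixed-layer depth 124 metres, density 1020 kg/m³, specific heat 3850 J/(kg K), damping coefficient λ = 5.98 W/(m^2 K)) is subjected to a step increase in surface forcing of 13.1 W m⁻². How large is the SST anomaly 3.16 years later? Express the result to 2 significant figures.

Areal heat capacity C = ρ c_p D = 1020 × 3850 × 124 = 4.87×10^8 J m⁻² K⁻¹.
τ = C / λ = 4.87×10^8 / 5.98 = 8.14×10^7 s.
Equilibrium anomaly ΔT_eq = F / λ = 13.1 / 5.98 = 2.19 K.
t = 3.16 years = 9.97×10^7 s, so t/τ = 1.22.
ΔT(t) = ΔT_eq (1 − e^(−t/τ)) = 2.19 × (1 − e^−1.22) = 1.55 K.

1.5 K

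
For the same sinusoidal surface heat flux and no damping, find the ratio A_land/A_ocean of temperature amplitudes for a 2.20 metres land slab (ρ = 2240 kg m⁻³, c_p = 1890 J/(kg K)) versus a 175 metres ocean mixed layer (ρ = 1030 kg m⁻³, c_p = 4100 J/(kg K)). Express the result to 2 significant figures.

79

C_ocean = 1030 × 4100 × 175 = 7.39×10^8 J/(m²·K).
C_land = 2240 × 1890 × 2.20 = 9.31×10^6 J/(m²·K).
Undamped amplitude ∝ 1/C, so A_land/A_ocean = C_ocean/C_land = 79.3.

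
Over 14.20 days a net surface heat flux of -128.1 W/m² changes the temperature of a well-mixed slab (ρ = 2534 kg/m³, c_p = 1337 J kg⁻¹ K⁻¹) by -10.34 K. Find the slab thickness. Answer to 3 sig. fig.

4.49 m

Heat input Q = F Δt = -128.1 × 1.23×10^6 s = -1.57×10^8 J/m².
Required areal heat capacity C = Q / ΔT = 1.52×10^7 J/(m²·K).
Depth D = C / (ρ c_p) = 1.52×10^7 / (2534 × 1337) = 4.49 m.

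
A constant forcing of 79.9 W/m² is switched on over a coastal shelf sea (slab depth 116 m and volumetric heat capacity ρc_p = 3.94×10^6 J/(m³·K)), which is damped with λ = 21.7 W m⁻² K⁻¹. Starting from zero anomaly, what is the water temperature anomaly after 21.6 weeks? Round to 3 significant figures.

Areal heat capacity C = ρc_p × D = 3.94×10^6 × 116 = 4.57×10^8 J m⁻² K⁻¹.
τ = C / λ = 4.57×10^8 / 21.7 = 2.11×10^7 s.
Equilibrium anomaly ΔT_eq = F / λ = 79.9 / 21.7 = 3.68 K.
t = 21.6 weeks = 1.31×10^7 s, so t/τ = 0.620.
ΔT(t) = ΔT_eq (1 − e^(−t/τ)) = 3.68 × (1 − e^−0.620) = 1.70 K.

1.70 K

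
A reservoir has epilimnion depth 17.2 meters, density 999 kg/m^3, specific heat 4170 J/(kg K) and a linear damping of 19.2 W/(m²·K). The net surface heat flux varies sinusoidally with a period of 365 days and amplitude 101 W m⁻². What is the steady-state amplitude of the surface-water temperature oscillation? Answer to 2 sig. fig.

4.2 K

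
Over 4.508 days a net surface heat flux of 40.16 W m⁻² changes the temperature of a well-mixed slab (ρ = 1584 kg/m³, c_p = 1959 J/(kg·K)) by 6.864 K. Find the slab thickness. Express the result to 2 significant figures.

0.73 m

Heat input Q = F Δt = 40.16 × 3.89×10^5 s = 1.56×10^7 J/m².
Required areal heat capacity C = Q / ΔT = 2.28×10^6 J/(m²·K).
Depth D = C / (ρ c_p) = 2.28×10^6 / (1584 × 1959) = 0.734 m.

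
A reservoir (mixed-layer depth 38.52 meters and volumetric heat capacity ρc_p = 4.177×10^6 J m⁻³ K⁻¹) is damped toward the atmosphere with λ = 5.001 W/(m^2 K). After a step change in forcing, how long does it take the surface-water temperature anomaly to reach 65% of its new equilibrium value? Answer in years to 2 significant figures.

1.1 years

Areal heat capacity C = ρc_p × D = 4.177×10^6 × 38.52 = 1.61×10^8 J/(m^2 K).
τ = C / λ = 1.61×10^8 / 5.001 = 3.22×10^7 s.
Fraction reached: 1 − e^(−t/τ) = 0.65 ⇒ t = −τ ln(1 − 0.65) = τ × 1.05.
t = 3.38×10^7 s = 1.07 years.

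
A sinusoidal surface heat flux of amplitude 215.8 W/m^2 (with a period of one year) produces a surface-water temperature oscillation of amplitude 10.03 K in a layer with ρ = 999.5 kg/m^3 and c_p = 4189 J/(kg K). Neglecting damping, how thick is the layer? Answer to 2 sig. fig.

26 m

ω = 2π / 3.15×10^7 s = 1.99×10^-7 s⁻¹.
Required C = F₀ / (A ω) = 215.8 / (10.03 × 1.99×10^-7) = 1.08×10^8 J/(m²·K).
D = C / (ρ c_p) = 1.08×10^8 / (999.5 × 4189) = 25.8 m.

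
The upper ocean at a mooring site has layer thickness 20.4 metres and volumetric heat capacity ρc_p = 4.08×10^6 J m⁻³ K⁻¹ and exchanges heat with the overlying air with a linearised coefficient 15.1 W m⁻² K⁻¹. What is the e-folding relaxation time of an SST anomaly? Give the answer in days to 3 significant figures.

63.8 days

Areal heat capacity C = ρc_p × D = 4.08×10^6 × 20.4 = 8.32×10^7 J/(m^2 K).
Relaxation time τ = C / λ = 8.32×10^7 / 15.1 = 5.51×10^6 s.
In days: 5.51×10^6 s / (86400 s/day) = 63.8 days.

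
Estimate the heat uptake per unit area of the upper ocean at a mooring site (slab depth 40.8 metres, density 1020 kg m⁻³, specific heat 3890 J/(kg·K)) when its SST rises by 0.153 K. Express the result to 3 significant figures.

2.48×10^7

Areal heat capacity C = ρ c_p D = 1020 × 3890 × 40.8 = 1.62×10^8 J m⁻² K⁻¹.
ΔQ = C ΔT = 1.62×10^8 × 0.153 = 2.48×10^7 J/m².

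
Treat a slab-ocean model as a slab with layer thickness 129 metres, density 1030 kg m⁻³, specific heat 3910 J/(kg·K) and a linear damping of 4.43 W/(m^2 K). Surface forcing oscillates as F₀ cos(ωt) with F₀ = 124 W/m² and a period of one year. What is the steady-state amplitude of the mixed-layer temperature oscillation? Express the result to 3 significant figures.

Areal heat capacity C = ρ c_p D = 1030 × 3910 × 129 = 5.20×10^8 J/(m^2 K).
Angular frequency ω = 2π / T = 2π / 3.15×10^7 s = 1.99×10^-7 s⁻¹.
√((Cω)² + λ²) = √((104)² + 4.43²) = 104 W/(m²·K).
Amplitude A = F₀ / √((Cω)²+λ²) = 124 / 104 = 1.20 K.

1.20 K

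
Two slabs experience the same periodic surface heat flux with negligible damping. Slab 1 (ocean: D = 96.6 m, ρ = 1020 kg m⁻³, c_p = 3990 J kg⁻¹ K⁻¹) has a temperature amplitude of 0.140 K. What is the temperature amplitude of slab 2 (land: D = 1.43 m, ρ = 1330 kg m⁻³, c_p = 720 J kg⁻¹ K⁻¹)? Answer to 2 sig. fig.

40 K

C_ocean = 3.93×10^8 J/(m²·K); C_land = 1.37×10^6 J/(m²·K).
A ∝ 1/C ⇒ A_land = A_ocean × C_ocean/C_land = 0.140 × 287 = 40.2 K.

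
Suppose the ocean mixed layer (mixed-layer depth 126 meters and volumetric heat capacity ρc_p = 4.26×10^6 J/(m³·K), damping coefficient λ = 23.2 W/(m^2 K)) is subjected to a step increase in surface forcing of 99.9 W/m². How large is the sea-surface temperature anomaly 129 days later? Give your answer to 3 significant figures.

1.65 K

Areal heat capacity C = ρc_p × D = 4.26×10^6 × 126 = 5.37×10^8 J/(m^2 K).
τ = C / λ = 5.37×10^8 / 23.2 = 2.31×10^7 s.
Equilibrium anomaly ΔT_eq = F / λ = 99.9 / 23.2 = 4.31 K.
t = 129 days = 1.11×10^7 s, so t/τ = 0.482.
ΔT(t) = ΔT_eq (1 − e^(−t/τ)) = 4.31 × (1 − e^−0.482) = 1.65 K.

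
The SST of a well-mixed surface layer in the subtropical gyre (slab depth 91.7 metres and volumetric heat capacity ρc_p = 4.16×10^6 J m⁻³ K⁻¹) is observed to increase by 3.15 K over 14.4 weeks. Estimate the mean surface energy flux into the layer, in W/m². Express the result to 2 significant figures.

140

Areal heat capacity C = ρc_p × D = 4.16×10^6 × 91.7 = 3.81×10^8 J m⁻² K⁻¹.
Required heat per unit area: Q = C ΔT = 3.81×10^8 × 3.15 = 1.20×10^9 J/m².
Flux F = Q / Δt = 1.20×10^9 / 8.71×10^6 s = 138 W/m².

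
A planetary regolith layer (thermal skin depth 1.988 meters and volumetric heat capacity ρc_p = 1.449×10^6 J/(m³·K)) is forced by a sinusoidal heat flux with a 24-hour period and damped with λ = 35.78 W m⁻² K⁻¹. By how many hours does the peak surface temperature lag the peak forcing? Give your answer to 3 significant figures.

Areal heat capacity C = ρc_p × D = 1.449×10^6 × 1.988 = 2.88×10^6 J m⁻² K⁻¹.
ω = 2π / 86400 s = 7.27×10^-5 s⁻¹.
Phase lag φ = arctan(Cω/λ) = arctan(209/35.78) = 1.40 rad.
Time lag = φ / ω = 1.40 / 7.27×10^-5 = 19300 s = 5.35 hours.

5.35 hours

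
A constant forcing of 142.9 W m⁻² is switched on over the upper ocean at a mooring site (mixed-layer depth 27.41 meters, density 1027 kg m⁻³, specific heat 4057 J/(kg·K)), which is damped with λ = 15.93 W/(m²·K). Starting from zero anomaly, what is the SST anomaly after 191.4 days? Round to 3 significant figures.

8.08 K

Areal heat capacity C = ρ c_p D = 1027 × 4057 × 27.41 = 1.14×10^8 J/(m^2 K).
τ = C / λ = 1.14×10^8 / 15.93 = 7.17×10^6 s.
Equilibrium anomaly ΔT_eq = F / λ = 142.9 / 15.93 = 8.97 K.
t = 191.4 days = 1.65×10^7 s, so t/τ = 2.31.
ΔT(t) = ΔT_eq (1 − e^(−t/τ)) = 8.97 × (1 − e^−2.31) = 8.08 K.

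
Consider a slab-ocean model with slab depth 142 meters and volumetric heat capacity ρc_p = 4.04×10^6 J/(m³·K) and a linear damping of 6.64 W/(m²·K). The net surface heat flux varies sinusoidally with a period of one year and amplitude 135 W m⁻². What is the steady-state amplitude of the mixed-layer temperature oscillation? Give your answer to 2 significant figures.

1.2 K

Areal heat capacity C = ρc_p × D = 4.04×10^6 × 142 = 5.74×10^8 J m⁻² K⁻¹.
Angular frequency ω = 2π / T = 2π / 3.15×10^7 s = 1.99×10^-7 s⁻¹.
√((Cω)² + λ²) = √((114)² + 6.64²) = 114 W/(m²·K).
Amplitude A = F₀ / √((Cω)²+λ²) = 135 / 114 = 1.18 K.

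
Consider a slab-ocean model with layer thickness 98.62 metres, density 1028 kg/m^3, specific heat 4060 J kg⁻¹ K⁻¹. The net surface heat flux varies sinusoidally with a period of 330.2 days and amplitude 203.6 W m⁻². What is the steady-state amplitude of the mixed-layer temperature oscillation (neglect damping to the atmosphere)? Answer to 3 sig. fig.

Areal heat capacity C = ρ c_p D = 1028 × 4060 × 98.62 = 4.12×10^8 J/(m^2 K).
Angular frequency ω = 2π / T = 2π / 2.85×10^7 s = 2.20×10^-7 s⁻¹.
Cω = 4.12×10^8 × 2.20×10^-7 = 90.7 W/(m²·K).
Amplitude A = F₀ / (Cω) = 203.6 / 90.7 = 2.25 K.

2.25 K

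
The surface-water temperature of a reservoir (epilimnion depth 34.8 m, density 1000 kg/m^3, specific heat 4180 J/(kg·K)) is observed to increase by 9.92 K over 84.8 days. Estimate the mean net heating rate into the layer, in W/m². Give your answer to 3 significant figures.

Areal heat capacity C = ρ c_p D = 1000 × 4180 × 34.8 = 1.45×10^8 J m⁻² K⁻¹.
Required heat per unit area: Q = C ΔT = 1.45×10^8 × 9.92 = 1.44×10^9 J/m².
Flux F = Q / Δt = 1.44×10^9 / 7.33×10^6 s = 197 W/m².

197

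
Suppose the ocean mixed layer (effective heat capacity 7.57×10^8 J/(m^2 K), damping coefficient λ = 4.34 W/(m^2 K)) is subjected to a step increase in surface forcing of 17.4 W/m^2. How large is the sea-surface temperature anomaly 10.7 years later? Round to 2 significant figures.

Areal heat capacity C = 7.57×10^8 J/(m^2 K) (given).
τ = C / λ = 7.57×10^8 / 4.34 = 1.74×10^8 s.
Equilibrium anomaly ΔT_eq = F / λ = 17.4 / 4.34 = 4.01 K.
t = 10.7 years = 3.38×10^8 s, so t/τ = 1.94.
ΔT(t) = ΔT_eq (1 − e^(−t/τ)) = 4.01 × (1 − e^−1.94) = 3.43 K.

3.4 K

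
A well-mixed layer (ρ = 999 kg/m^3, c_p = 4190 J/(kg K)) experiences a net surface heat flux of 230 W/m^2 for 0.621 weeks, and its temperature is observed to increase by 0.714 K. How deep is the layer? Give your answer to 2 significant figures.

29 m

Heat input Q = F Δt = 230 × 3.76×10^5 s = 8.64×10^7 J/m².
Required areal heat capacity C = Q / ΔT = 1.21×10^8 J/(m²·K).
Depth D = C / (ρ c_p) = 1.21×10^8 / (999 × 4190) = 28.9 m.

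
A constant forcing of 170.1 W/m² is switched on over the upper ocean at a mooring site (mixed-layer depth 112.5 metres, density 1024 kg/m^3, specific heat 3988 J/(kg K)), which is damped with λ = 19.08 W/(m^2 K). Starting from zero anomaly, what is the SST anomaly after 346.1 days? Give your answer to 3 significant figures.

Areal heat capacity C = ρ c_p D = 1024 × 3988 × 112.5 = 4.59×10^8 J/(m²·K).
τ = C / λ = 4.59×10^8 / 19.08 = 2.41×10^7 s.
Equilibrium anomaly ΔT_eq = F / λ = 170.1 / 19.08 = 8.92 K.
t = 346.1 days = 2.99×10^7 s, so t/τ = 1.24.
ΔT(t) = ΔT_eq (1 − e^(−t/τ)) = 8.92 × (1 − e^−1.24) = 6.34 K.

6.34 K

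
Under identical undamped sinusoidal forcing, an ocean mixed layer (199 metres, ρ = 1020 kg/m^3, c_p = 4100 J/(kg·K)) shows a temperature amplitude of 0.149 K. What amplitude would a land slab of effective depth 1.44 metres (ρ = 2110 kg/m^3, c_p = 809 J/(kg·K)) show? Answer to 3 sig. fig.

C_ocean = 8.32×10^8 J/(m²·K); C_land = 2.46×10^6 J/(m²·K).
A ∝ 1/C ⇒ A_land = A_ocean × C_ocean/C_land = 0.149 × 339 = 50.4 K.

50.4 K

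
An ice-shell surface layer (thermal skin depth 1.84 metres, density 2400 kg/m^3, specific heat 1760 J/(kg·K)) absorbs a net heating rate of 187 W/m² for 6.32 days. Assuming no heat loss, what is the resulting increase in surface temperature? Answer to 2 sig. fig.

13 K

Areal heat capacity C = ρ c_p D = 2400 × 1760 × 1.84 = 7.77×10^6 J m⁻² K⁻¹.
Net heat input Q = F Δt = 187 × (6.32 days × 86400 s/day) = 1.02×10^8 J/m².
ΔT = Q / C = 1.02×10^8 / 7.77×10^6 = 13.1 K.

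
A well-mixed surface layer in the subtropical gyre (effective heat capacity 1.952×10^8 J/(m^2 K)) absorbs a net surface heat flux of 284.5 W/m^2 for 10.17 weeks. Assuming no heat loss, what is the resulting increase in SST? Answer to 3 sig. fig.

8.96 K

Areal heat capacity C = 1.952×10^8 J/(m^2 K) (given).
Net heat input Q = F Δt = 284.5 × (10.17 weeks × 6.048×10^5 s/week) = 1.75×10^9 J/m².
ΔT = Q / C = 1.75×10^9 / 1.95×10^8 = 8.96 K.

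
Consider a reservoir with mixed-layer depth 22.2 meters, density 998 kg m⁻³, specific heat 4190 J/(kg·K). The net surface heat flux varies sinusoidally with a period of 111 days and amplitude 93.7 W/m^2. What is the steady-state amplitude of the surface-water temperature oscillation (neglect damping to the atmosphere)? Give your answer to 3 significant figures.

Areal heat capacity C = ρ c_p D = 998 × 4190 × 22.2 = 9.28×10^7 J/(m^2 K).
Angular frequency ω = 2π / T = 2π / 9.59×10^6 s = 6.55×10^-7 s⁻¹.
Cω = 9.28×10^7 × 6.55×10^-7 = 60.8 W/(m²·K).
Amplitude A = F₀ / (Cω) = 93.7 / 60.8 = 1.54 K.

1.54 K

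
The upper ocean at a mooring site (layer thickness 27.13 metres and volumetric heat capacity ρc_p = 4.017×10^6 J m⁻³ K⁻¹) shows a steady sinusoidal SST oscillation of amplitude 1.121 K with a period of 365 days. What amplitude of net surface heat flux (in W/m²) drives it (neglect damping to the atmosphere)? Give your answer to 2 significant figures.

24

Areal heat capacity C = ρc_p × D = 4.017×10^6 × 27.13 = 1.09×10^8 J/(m^2 K).
ω = 2π / 3.15×10^7 s = 1.99×10^-7 s⁻¹.
Cω = 1.09×10^8 × 1.99×10^-7 = 21.7 W/(m²·K).
F₀ = A × Cω = 1.121 × 21.7 = 24.3 W/m².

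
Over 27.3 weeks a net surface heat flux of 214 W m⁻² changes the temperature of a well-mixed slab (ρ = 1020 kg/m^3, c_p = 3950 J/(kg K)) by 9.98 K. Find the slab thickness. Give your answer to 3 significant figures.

87.9 m

Heat input Q = F Δt = 214 × 1.65×10^7 s = 3.53×10^9 J/m².
Required areal heat capacity C = Q / ΔT = 3.54×10^8 J/(m²·K).
Depth D = C / (ρ c_p) = 3.54×10^8 / (1020 × 3950) = 87.9 m.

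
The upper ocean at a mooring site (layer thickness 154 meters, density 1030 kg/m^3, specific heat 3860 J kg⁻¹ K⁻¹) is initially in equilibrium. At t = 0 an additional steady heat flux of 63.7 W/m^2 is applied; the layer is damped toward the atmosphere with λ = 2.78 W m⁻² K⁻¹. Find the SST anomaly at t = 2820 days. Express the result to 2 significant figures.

Areal heat capacity C = ρ c_p D = 1030 × 3860 × 154 = 6.12×10^8 J/(m²·K).
τ = C / λ = 6.12×10^8 / 2.78 = 2.20×10^8 s.
Equilibrium anomaly ΔT_eq = F / λ = 63.7 / 2.78 = 22.9 K.
t = 2820 days = 2.44×10^8 s, so t/τ = 1.11.
ΔT(t) = ΔT_eq (1 − e^(−t/τ)) = 22.9 × (1 − e^−1.11) = 15.3 K.

15 K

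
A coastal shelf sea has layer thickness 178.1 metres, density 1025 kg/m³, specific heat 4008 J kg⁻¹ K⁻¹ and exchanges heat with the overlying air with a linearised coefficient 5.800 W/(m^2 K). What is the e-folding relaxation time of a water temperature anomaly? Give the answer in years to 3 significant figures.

4.00 years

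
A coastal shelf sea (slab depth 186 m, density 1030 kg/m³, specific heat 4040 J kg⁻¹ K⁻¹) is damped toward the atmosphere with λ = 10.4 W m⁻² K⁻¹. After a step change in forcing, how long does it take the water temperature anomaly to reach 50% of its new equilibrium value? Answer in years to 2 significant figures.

1.6 years

Areal heat capacity C = ρ c_p D = 1030 × 4040 × 186 = 7.74×10^8 J m⁻² K⁻¹.
τ = C / λ = 7.74×10^8 / 10.4 = 7.44×10^7 s.
Fraction reached: 1 − e^(−t/τ) = 0.50 ⇒ t = −τ ln(1 − 0.50) = τ × 0.693.
t = 5.16×10^7 s = 1.63 years.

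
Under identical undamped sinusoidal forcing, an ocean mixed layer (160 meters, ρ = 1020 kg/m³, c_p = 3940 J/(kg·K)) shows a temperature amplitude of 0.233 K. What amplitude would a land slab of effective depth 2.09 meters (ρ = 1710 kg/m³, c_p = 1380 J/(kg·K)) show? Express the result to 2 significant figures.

30 K

C_ocean = 6.43×10^8 J/(m²·K); C_land = 4.93×10^6 J/(m²·K).
A ∝ 1/C ⇒ A_land = A_ocean × C_ocean/C_land = 0.233 × 130 = 30.4 K.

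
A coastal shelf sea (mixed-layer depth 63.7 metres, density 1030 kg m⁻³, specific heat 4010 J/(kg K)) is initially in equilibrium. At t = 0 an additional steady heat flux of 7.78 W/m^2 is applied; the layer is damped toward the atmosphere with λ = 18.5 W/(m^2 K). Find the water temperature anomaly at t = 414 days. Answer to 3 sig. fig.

0.387 K

Areal heat capacity C = ρ c_p D = 1030 × 4010 × 63.7 = 2.63×10^8 J/(m^2 K).
τ = C / λ = 2.63×10^8 / 18.5 = 1.42×10^7 s.
Equilibrium anomaly ΔT_eq = F / λ = 7.78 / 18.5 = 0.421 K.
t = 414 days = 3.58×10^7 s, so t/τ = 2.52.
ΔT(t) = ΔT_eq (1 − e^(−t/τ)) = 0.421 × (1 − e^−2.52) = 0.387 K.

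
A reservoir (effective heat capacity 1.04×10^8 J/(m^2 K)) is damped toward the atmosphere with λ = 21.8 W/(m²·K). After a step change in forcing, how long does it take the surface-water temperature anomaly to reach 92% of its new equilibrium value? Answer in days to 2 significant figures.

Areal heat capacity C = 1.04×10^8 J/(m^2 K) (given).
τ = C / λ = 1.04×10^8 / 21.8 = 4.77×10^6 s.
Fraction reached: 1 − e^(−t/τ) = 0.92 ⇒ t = −τ ln(1 − 0.92) = τ × 2.53.
t = 1.20×10^7 s = 139 days.

140 days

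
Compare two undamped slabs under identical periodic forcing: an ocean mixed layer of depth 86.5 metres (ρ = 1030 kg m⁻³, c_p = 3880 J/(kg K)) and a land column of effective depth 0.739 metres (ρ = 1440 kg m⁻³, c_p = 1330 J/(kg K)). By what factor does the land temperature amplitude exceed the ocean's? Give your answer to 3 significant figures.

C_ocean = 1030 × 3880 × 86.5 = 3.46×10^8 J/(m²·K).
C_land = 1440 × 1330 × 0.739 = 1.42×10^6 J/(m²·K).
Undamped amplitude ∝ 1/C, so A_land/A_ocean = C_ocean/C_land = 244.

244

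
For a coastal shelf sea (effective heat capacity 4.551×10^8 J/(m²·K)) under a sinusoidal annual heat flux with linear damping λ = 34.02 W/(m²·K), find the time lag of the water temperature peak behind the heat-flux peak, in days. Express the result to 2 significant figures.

Areal heat capacity C = 4.551×10^8 J/(m²·K) (given).
ω = 2π / 3.15×10^7 s = 1.99×10^-7 s⁻¹.
Phase lag φ = arctan(Cω/λ) = arctan(90.7/34.02) = 1.21 rad.
Time lag = φ / ω = 1.21 / 1.99×10^-7 = 6.08×10^6 s = 70.4 days.

70 days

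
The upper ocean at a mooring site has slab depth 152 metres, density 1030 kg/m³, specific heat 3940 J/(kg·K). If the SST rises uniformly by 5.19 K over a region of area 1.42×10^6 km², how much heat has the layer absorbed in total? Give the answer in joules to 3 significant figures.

4.55×10^21 J

Areal heat capacity C = ρ c_p D = 1030 × 3940 × 152 = 6.17×10^8 J m⁻² K⁻¹.
Heat per unit area: q = C ΔT = 6.17×10^8 × 5.19 = 3.20×10^9 J/m².
Total heat: Q = q × A = 3.20×10^9 × (1.42×10^6 × 10⁶ m²) = 4.55×10^21 J.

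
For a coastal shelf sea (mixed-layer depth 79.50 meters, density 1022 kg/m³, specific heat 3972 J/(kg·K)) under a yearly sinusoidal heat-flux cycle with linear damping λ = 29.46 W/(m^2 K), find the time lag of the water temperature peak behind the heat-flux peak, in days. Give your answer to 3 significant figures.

66.3 days

Areal heat capacity C = ρ c_p D = 1022 × 3972 × 79.50 = 3.23×10^8 J m⁻² K⁻¹.
ω = 2π / 3.15×10^7 s = 1.99×10^-7 s⁻¹.
Phase lag φ = arctan(Cω/λ) = arctan(64.3/29.46) = 1.14 rad.
Time lag = φ / ω = 1.14 / 1.99×10^-7 = 5.73×10^6 s = 66.3 days.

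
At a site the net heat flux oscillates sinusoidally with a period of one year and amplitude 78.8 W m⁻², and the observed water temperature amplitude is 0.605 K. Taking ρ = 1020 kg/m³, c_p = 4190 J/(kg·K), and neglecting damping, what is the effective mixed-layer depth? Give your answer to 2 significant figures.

ω = 2π / 3.15×10^7 s = 1.99×10^-7 s⁻¹.
Required C = F₀ / (A ω) = 78.8 / (0.605 × 1.99×10^-7) = 6.54×10^8 J/(m²·K).
D = C / (ρ c_p) = 6.54×10^8 / (1020 × 4190) = 153 m.

150 m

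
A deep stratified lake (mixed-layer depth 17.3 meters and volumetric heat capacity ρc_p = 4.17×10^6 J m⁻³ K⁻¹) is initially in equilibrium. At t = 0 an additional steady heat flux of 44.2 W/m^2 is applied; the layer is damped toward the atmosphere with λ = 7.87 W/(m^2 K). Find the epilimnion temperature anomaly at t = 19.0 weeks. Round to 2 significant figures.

Areal heat capacity C = ρc_p × D = 4.17×10^6 × 17.3 = 7.21×10^7 J/(m²·K).
τ = C / λ = 7.21×10^7 / 7.87 = 9.17×10^6 s.
Equilibrium anomaly ΔT_eq = F / λ = 44.2 / 7.87 = 5.62 K.
t = 19.0 weeks = 1.15×10^7 s, so t/τ = 1.25.
ΔT(t) = ΔT_eq (1 − e^(−t/τ)) = 5.62 × (1 − e^−1.25) = 4.01 K.

4.0 K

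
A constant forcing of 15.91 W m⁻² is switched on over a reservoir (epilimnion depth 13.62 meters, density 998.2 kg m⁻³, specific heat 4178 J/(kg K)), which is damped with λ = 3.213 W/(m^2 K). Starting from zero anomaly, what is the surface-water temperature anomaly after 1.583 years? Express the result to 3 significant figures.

4.66 K

Areal heat capacity C = ρ c_p D = 998.2 × 4178 × 13.62 = 5.68×10^7 J m⁻² K⁻¹.
τ = C / λ = 5.68×10^7 / 3.213 = 1.77×10^7 s.
Equilibrium anomaly ΔT_eq = F / λ = 15.91 / 3.213 = 4.95 K.
t = 1.583 years = 5.00×10^7 s, so t/τ = 2.83.
ΔT(t) = ΔT_eq (1 − e^(−t/τ)) = 4.95 × (1 − e^−2.83) = 4.66 K.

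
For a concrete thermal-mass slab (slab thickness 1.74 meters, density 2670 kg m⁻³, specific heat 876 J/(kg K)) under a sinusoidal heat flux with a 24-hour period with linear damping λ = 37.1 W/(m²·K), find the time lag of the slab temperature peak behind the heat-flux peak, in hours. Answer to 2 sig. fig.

Areal heat capacity C = ρ c_p D = 2670 × 876 × 1.74 = 4.07×10^6 J/(m^2 K).
ω = 2π / 86400 s = 7.27×10^-5 s⁻¹.
Phase lag φ = arctan(Cω/λ) = arctan(296/37.1) = 1.45 rad.
Time lag = φ / ω = 1.45 / 7.27×10^-5 = 19900 s = 5.52 hours.

5.5 hours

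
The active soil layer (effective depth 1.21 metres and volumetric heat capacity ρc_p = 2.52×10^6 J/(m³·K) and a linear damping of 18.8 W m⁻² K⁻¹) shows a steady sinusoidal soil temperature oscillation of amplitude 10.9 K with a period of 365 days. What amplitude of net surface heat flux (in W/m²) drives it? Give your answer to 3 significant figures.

Areal heat capacity C = ρc_p × D = 2.52×10^6 × 1.21 = 3.05×10^6 J/(m²·K).
ω = 2π / 3.15×10^7 s = 1.99×10^-7 s⁻¹.
√((Cω)² + λ²) = √((0.608)² + 18.8²) = 18.8 W/(m²·K).
F₀ = A × √((Cω)²+λ²) = 10.9 × 18.8 = 205 W/m².

205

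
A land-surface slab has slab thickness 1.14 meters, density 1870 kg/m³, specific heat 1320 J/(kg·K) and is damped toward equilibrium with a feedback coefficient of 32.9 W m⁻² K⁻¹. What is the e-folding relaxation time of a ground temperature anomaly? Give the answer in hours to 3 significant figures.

Areal heat capacity C = ρ c_p D = 1870 × 1320 × 1.14 = 2.81×10^6 J/(m²·K).
Relaxation time τ = C / λ = 2.81×10^6 / 32.9 = 85500 s.
In hours: 85500 s / (3600 s/hour) = 23.8 hours.

23.8 hours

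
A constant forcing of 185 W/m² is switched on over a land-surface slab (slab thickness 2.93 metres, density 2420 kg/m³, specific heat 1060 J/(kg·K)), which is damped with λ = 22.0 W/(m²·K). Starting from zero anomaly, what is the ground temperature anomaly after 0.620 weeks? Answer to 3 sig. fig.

5.60 K

Areal heat capacity C = ρ c_p D = 2420 × 1060 × 2.93 = 7.52×10^6 J/(m²·K).
τ = C / λ = 7.52×10^6 / 22.0 = 3.42×10^5 s.
Equilibrium anomaly ΔT_eq = F / λ = 185 / 22.0 = 8.41 K.
t = 0.620 weeks = 3.75×10^5 s, so t/τ = 1.10.
ΔT(t) = ΔT_eq (1 − e^(−t/τ)) = 8.41 × (1 − e^−1.10) = 5.60 K.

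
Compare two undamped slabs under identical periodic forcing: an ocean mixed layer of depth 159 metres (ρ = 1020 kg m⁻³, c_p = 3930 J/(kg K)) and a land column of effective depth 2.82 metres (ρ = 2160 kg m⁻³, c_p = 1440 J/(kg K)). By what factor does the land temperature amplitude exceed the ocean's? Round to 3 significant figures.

72.7

C_ocean = 1020 × 3930 × 159 = 6.37×10^8 J/(m²·K).
C_land = 2160 × 1440 × 2.82 = 8.77×10^6 J/(m²·K).
Undamped amplitude ∝ 1/C, so A_land/A_ocean = C_ocean/C_land = 72.7.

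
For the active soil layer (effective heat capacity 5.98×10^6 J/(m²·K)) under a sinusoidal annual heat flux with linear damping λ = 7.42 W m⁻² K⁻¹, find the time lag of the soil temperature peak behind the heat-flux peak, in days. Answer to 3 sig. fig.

Areal heat capacity C = 5.98×10^6 J/(m²·K) (given).
ω = 2π / 3.15×10^7 s = 1.99×10^-7 s⁻¹.
Phase lag φ = arctan(Cω/λ) = arctan(1.19/7.42) = 0.159 rad.
Time lag = φ / ω = 0.159 / 1.99×10^-7 = 7.99×10^5 s = 9.25 days.

9.25 days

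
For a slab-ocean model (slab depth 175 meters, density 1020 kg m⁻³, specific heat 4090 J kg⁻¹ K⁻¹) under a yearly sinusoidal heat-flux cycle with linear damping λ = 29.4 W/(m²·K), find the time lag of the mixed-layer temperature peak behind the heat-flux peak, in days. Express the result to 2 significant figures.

80 days

Areal heat capacity C = ρ c_p D = 1020 × 4090 × 175 = 7.30×10^8 J/(m^2 K).
ω = 2π / 3.15×10^7 s = 1.99×10^-7 s⁻¹.
Phase lag φ = arctan(Cω/λ) = arctan(145/29.4) = 1.37 rad.
Time lag = φ / ω = 1.37 / 1.99×10^-7 = 6.88×10^6 s = 79.7 days.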